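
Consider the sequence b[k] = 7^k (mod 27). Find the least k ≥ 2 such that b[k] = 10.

Listing terms: b[1] = 7, b[2] = 22, b[3] = 19, b[4] = 25, b[5] = 13, b[6] = 10, b[7] = 16, b[8] = 4, b[9] = 1, b[10] = 7.
Since b[10] = b[1] = 7, the sequence is periodic with period 9.
The value 10 first appears (with k ≥ 2) at b[6].

6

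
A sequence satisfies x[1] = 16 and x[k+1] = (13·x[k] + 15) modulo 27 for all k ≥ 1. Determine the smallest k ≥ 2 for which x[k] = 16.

We have x[1] = 16; x[2] = 7; x[3] = 25; x[4] = 16.
The sequence repeats with period 3.
The value 16 next appears (with k ≥ 2) at x[4].

4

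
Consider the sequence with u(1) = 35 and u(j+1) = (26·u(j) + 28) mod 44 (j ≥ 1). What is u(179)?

Computing terms: u(1) = 35,  u(2) = 14,  u(3) = 40,  u(4) = 12,  u(5) = 32,  u(6) = 24,  u(7) = 36,  u(8) = 40.
Since u(8) = u(3) = 40, the sequence is eventually periodic: after a pre-period of length 2 it cycles with period 5.
For j ≥ 3, u(j) depends only on (j - 3) mod 5. (179 - 3) mod 5 = 1, so u(179) = u(4) = 12.

12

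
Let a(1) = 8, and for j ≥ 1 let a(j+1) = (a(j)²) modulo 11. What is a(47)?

Computing terms: a(1) = 8,  a(2) = 9,  a(3) = 4,  a(4) = 5,  a(5) = 3,  a(6) = 9.
Since a(6) = a(2) = 9, the sequence is eventually periodic: after a pre-period of length 1 it cycles with period 4.
For j ≥ 2, a(j) depends only on (j - 2) mod 4. (47 - 2) mod 4 = 1, so a(47) = a(3) = 4.

4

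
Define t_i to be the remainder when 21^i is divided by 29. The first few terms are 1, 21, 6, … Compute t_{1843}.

Listing terms: t_0 = 1; t_1 = 21; t_2 = 6; t_3 = 10; t_4 = 7; t_5 = 2; t_6 = 13; t_7 = 12; t_8 = 20; t_9 = 14; t_{10} = 4; t_{11} = 26; t_{12} = 24; t_{13} = 11; t_{14} = 28; t_{15} = 8; t_{16} = 23; t_{17} = 19; t_{18} = 22; t_{19} = 27; t_{20} = 16; t_{21} = 17; t_{22} = 9; t_{23} = 15; t_{24} = 25; t_{25} = 3; t_{26} = 5; t_{27} = 18; t_{28} = 1.
The sequence repeats with period 28.
So t_{1843} = t_{0 + ((1843-0) mod 28)} = t_{23} = 15.

15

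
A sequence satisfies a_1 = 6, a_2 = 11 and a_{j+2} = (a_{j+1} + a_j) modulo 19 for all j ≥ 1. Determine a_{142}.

a_1 = 6, a_2 = 11, a_3 = 17, a_4 = 9, a_5 = 7, a_6 = 16, a_7 = 4, a_8 = 1, a_9 = 5, a_{10} = 6, a_{11} = 11.
The sequence repeats with period 9.
(142 - 1) mod 9 = 6, so a_{142} = a_7 = 4.

4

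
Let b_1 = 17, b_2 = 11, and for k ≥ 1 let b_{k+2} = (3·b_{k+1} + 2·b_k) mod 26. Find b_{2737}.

17

Computing terms: b_1 = 17,  b_2 = 11,  b_3 = 15,  b_4 = 15,  b_5 = 23,  b_6 = 21,  b_7 = 5,  b_8 = 5,  b_9 = 25,  b_{10} = 7,  b_{11} = 19,  b_{12} = 19,  b_{13} = 17,  b_{14} = 11.
The sequence repeats with period 12.
(2737 - 1) mod 12 = 0, so b_{2737} = b_1 = 17.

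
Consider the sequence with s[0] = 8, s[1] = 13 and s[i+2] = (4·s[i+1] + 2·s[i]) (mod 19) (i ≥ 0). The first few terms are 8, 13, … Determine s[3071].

Listing terms: s[0] = 8,  s[1] = 13,  s[2] = 11,  s[3] = 13,  s[4] = 17,  s[5] = 18,  s[6] = 11,  s[7] = 4,  s[8] = 0,  s[9] = 8,  s[10] = 13.
Since (s[9], s[10]) = (s[0], s[1]) = (8, 13) (two consecutive terms determine the rest), the sequence is periodic with period 9.
So s[3071] = s[0 + ((3071-0) mod 9)] = s[2] = 11.

11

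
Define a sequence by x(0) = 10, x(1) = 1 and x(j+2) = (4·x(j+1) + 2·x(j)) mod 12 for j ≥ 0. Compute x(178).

8

x(0) = 10; x(1) = 1; x(2) = 0; x(3) = 2; x(4) = 8; x(5) = 0; x(6) = 4; x(7) = 4; x(8) = 0; x(9) = 8; x(10) = 8; x(11) = 0.
Since (x(10), x(11)) = (x(4), x(5)) = (8, 0) (two consecutive terms determine the rest), the sequence is eventually periodic: after a pre-period of length 4 it cycles with period 6.
For j ≥ 4, x(j) depends only on (j - 4) mod 6. (178 - 4) mod 6 = 0, so x(178) = x(4) = 8.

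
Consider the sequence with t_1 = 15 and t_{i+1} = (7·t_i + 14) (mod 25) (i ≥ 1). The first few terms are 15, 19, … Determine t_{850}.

t_1 = 15,  t_2 = 19,  t_3 = 22,  t_4 = 18,  t_5 = 15.
Since t_5 = t_1 = 15, the sequence is periodic with period 4.
(850 - 1) mod 4 = 1, so t_{850} = t_2 = 19.

19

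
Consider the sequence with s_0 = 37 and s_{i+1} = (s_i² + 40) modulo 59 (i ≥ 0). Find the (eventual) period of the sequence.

6

Computing terms: s_0 = 37,  s_1 = 52,  s_2 = 30,  s_3 = 55,  s_4 = 56,  s_5 = 49,  s_6 = 22,  s_7 = 52.
Since s_7 = s_1 = 52, the sequence is eventually periodic: after a pre-period of length 1 it cycles with period 6.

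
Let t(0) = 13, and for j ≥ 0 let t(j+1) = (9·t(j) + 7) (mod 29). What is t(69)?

20

Computing terms: t(0) = 13; t(1) = 8; t(2) = 21; t(3) = 22; t(4) = 2; t(5) = 25; t(6) = 0; t(7) = 7; t(8) = 12; t(9) = 28; t(10) = 27; t(11) = 18; t(12) = 24; t(13) = 20; t(14) = 13.
Since t(14) = t(0) = 13, the sequence is periodic with period 14.
(69 - 0) mod 14 = 13, so t(69) = t(13) = 20.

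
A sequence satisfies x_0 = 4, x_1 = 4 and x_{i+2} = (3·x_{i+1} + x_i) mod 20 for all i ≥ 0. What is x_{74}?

16

Listing terms: x_0 = 4,  x_1 = 4,  x_2 = 16,  x_3 = 12,  x_4 = 12,  x_5 = 8,  x_6 = 16,  x_7 = 16,  x_8 = 4,  x_9 = 8,  x_{10} = 8,  x_{11} = 12,  x_{12} = 4,  x_{13} = 4.
The sequence repeats with period 12.
So x_{74} = x_{0 + ((74-0) mod 12)} = x_2 = 16.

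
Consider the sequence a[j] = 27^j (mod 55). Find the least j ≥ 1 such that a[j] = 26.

8

Listing terms: a[0] = 1,  a[1] = 27,  a[2] = 14,  a[3] = 48,  a[4] = 31,  a[5] = 12,  a[6] = 49,  a[7] = 3,  a[8] = 26,  a[9] = 42,  a[10] = 34,  a[11] = 38,  a[12] = 36,  a[13] = 37,  a[14] = 9,  a[15] = 23,  a[16] = 16,  a[17] = 47,  a[18] = 4,  a[19] = 53,  a[20] = 1.
The sequence repeats with period 20.
The value 26 first appears (with j ≥ 1) at a[8].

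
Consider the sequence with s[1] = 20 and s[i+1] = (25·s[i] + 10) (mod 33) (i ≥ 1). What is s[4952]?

Listing terms: s[1] = 20; s[2] = 15; s[3] = 22; s[4] = 32; s[5] = 18; s[6] = 31; s[7] = 26; s[8] = 0; s[9] = 10; s[10] = 29; s[11] = 9; s[12] = 4; s[13] = 11; s[14] = 21; s[15] = 7; s[16] = 20.
The sequence repeats with period 15.
(4952 - 1) mod 15 = 1, so s[4952] = s[2] = 15.

15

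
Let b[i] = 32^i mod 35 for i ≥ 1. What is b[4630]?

4

We have b[1] = 32,  b[2] = 9,  b[3] = 8,  b[4] = 11,  b[5] = 2,  b[6] = 29,  b[7] = 18,  b[8] = 16,  b[9] = 22,  b[10] = 4,  b[11] = 23,  b[12] = 1,  b[13] = 32.
Since b[13] = b[1] = 32, the sequence is periodic with period 12.
So b[4630] = b[1 + ((4630-1) mod 12)] = b[10] = 4.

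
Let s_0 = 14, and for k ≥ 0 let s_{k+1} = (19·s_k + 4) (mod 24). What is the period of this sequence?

3

Computing terms: s_0 = 14, s_1 = 6, s_2 = 22, s_3 = 14.
The sequence repeats with period 3.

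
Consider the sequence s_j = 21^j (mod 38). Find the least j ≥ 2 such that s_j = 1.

We have s_1 = 21,  s_2 = 23,  s_3 = 27,  s_4 = 35,  s_5 = 13,  s_6 = 7,  s_7 = 33,  s_8 = 9,  s_9 = 37,  s_{10} = 17,  s_{11} = 15,  s_{12} = 11,  s_{13} = 3,  s_{14} = 25,  s_{15} = 31,  s_{16} = 5,  s_{17} = 29,  s_{18} = 1,  s_{19} = 21.
The sequence repeats with period 18.
The value 1 first appears (with j ≥ 2) at s_{18}.

18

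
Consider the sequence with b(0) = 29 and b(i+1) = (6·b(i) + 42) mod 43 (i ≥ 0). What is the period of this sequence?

b(0) = 29, b(1) = 1, b(2) = 5, b(3) = 29.
The sequence repeats with period 3.

3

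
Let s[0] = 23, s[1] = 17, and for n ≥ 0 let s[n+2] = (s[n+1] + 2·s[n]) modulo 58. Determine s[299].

We have s[0] = 23; s[1] = 17; s[2] = 5; s[3] = 39; s[4] = 49; s[5] = 11; s[6] = 51; s[7] = 15; s[8] = 1; s[9] = 31; s[10] = 33; s[11] = 37; s[12] = 45; s[13] = 3; s[14] = 35; s[15] = 41; s[16] = 53; s[17] = 19; s[18] = 9; s[19] = 47; s[20] = 7; s[21] = 43; s[22] = 57; s[23] = 27; s[24] = 25; s[25] = 21; s[26] = 13; s[27] = 55; s[28] = 23; s[29] = 17.
Since (s[28], s[29]) = (s[0], s[1]) = (23, 17) (two consecutive terms determine the rest), the sequence is periodic with period 28.
So s[299] = s[0 + ((299-0) mod 28)] = s[19] = 47.

47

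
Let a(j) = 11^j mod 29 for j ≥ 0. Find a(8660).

16

Listing terms: a(0) = 1,  a(1) = 11,  a(2) = 5,  a(3) = 26,  a(4) = 25,  a(5) = 14,  a(6) = 9,  a(7) = 12,  a(8) = 16,  a(9) = 2,  a(10) = 22,  a(11) = 10,  a(12) = 23,  a(13) = 21,  a(14) = 28,  a(15) = 18,  a(16) = 24,  a(17) = 3,  a(18) = 4,  a(19) = 15,  a(20) = 20,  a(21) = 17,  a(22) = 13,  a(23) = 27,  a(24) = 7,  a(25) = 19,  a(26) = 6,  a(27) = 8,  a(28) = 1.
Since a(28) = a(0) = 1, the sequence is periodic with period 28.
So a(8660) = a(0 + ((8660-0) mod 28)) = a(8) = 16.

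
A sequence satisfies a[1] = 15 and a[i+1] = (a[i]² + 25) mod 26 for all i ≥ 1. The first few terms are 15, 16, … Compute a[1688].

a[1] = 15; a[2] = 16; a[3] = 21; a[4] = 24; a[5] = 3; a[6] = 8; a[7] = 11; a[8] = 16.
Since a[8] = a[2] = 16, the sequence is eventually periodic: after a pre-period of length 1 it cycles with period 6.
For i ≥ 2, a[i] depends only on (i - 2) mod 6. (1688 - 2) mod 6 = 0, so a[1688] = a[2] = 16.

16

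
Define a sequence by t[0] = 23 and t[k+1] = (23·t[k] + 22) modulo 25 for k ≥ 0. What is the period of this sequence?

Computing terms: t[0] = 23; t[1] = 1; t[2] = 20; t[3] = 7; t[4] = 8; t[5] = 6; t[6] = 10; t[7] = 2; t[8] = 18; t[9] = 11; t[10] = 0; t[11] = 22; t[12] = 3; t[13] = 16; t[14] = 15; t[15] = 17; t[16] = 13; t[17] = 21; t[18] = 5; t[19] = 12; t[20] = 23.
The sequence repeats with period 20.

20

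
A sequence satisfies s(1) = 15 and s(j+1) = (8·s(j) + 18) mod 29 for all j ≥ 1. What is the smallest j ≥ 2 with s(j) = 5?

Listing terms: s(1) = 15, s(2) = 22, s(3) = 20, s(4) = 4, s(5) = 21, s(6) = 12, s(7) = 27, s(8) = 2, s(9) = 5, s(10) = 0, s(11) = 18, s(12) = 17, s(13) = 9, s(14) = 3, s(15) = 13, s(16) = 6, s(17) = 8, s(18) = 24, s(19) = 7, s(20) = 16, s(21) = 1, s(22) = 26, s(23) = 23, s(24) = 28, s(25) = 10, s(26) = 11, s(27) = 19, s(28) = 25, s(29) = 15.
The sequence repeats with period 28.
The value 5 first appears (with j ≥ 2) at s(9).

9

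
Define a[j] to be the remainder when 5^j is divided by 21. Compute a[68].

4

We have a[1] = 5, a[2] = 4, a[3] = 20, a[4] = 16, a[5] = 17, a[6] = 1, a[7] = 5.
Since a[7] = a[1] = 5, the sequence is periodic with period 6.
So a[68] = a[1 + ((68-1) mod 6)] = a[2] = 4.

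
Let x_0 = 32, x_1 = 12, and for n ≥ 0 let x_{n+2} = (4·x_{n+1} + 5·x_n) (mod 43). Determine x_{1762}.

37

x_0 = 32; x_1 = 12; x_2 = 36; x_3 = 32; x_4 = 7; x_5 = 16; x_6 = 13; x_7 = 3; x_8 = 34; x_9 = 22; x_{10} = 0; x_{11} = 24; x_{12} = 10; x_{13} = 31; x_{14} = 2; x_{15} = 34; x_{16} = 17; x_{17} = 23; x_{18} = 5; x_{19} = 6; x_{20} = 6; x_{21} = 11; x_{22} = 31; x_{23} = 7; x_{24} = 11; x_{25} = 36; x_{26} = 27; x_{27} = 30; x_{28} = 40; x_{29} = 9; x_{30} = 21; x_{31} = 0; x_{32} = 19; x_{33} = 33; x_{34} = 12; x_{35} = 41; x_{36} = 9; x_{37} = 26; x_{38} = 20; x_{39} = 38; x_{40} = 37; x_{41} = 37; x_{42} = 32; x_{43} = 12.
Since (x_{42}, x_{43}) = (x_0, x_1) = (32, 12) (two consecutive terms determine the rest), the sequence is periodic with period 42.
(1762 - 0) mod 42 = 40, so x_{1762} = x_{40} = 37.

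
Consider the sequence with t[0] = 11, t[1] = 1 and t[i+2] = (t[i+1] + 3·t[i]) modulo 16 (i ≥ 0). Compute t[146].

2

t[0] = 11,  t[1] = 1,  t[2] = 2,  t[3] = 5,  t[4] = 11,  t[5] = 10,  t[6] = 11,  t[7] = 9,  t[8] = 10,  t[9] = 5,  t[10] = 3,  t[11] = 2,  t[12] = 11,  t[13] = 1.
The sequence repeats with period 12.
(146 - 0) mod 12 = 2, so t[146] = t[2] = 2.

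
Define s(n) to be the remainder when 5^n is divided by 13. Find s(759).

We have s(0) = 1,  s(1) = 5,  s(2) = 12,  s(3) = 8,  s(4) = 1.
The sequence repeats with period 4.
(759 - 0) mod 4 = 3, so s(759) = s(3) = 8.

8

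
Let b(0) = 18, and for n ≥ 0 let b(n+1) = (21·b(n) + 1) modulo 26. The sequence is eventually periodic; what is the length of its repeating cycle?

4

Listing terms: b(0) = 18,  b(1) = 15,  b(2) = 4,  b(3) = 7,  b(4) = 18.
Since b(4) = b(0) = 18, the sequence is periodic with period 4.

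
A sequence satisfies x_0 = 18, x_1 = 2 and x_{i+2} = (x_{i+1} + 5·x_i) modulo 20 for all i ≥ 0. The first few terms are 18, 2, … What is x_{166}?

Computing terms: x_0 = 18,  x_1 = 2,  x_2 = 12,  x_3 = 2,  x_4 = 2,  x_5 = 12.
Since (x_4, x_5) = (x_1, x_2) = (2, 12) (two consecutive terms determine the rest), the sequence is eventually periodic: after a pre-period of length 1 it cycles with period 3.
For i ≥ 1, x_i depends only on (i - 1) mod 3. (166 - 1) mod 3 = 0, so x_{166} = x_1 = 2.

2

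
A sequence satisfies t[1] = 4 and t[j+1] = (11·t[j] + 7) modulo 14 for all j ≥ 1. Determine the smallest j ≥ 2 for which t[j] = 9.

Listing terms: t[1] = 4,  t[2] = 9,  t[3] = 8,  t[4] = 11,  t[5] = 2,  t[6] = 1,  t[7] = 4.
The sequence repeats with period 6.
The value 9 first appears (with j ≥ 2) at t[2].

2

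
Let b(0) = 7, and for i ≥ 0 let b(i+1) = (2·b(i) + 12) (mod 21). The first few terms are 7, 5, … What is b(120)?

b(0) = 7,  b(1) = 5,  b(2) = 1,  b(3) = 14,  b(4) = 19,  b(5) = 8,  b(6) = 7.
Since b(6) = b(0) = 7, the sequence is periodic with period 6.
So b(120) = b(0 + ((120-0) mod 6)) = b(0) = 7.

7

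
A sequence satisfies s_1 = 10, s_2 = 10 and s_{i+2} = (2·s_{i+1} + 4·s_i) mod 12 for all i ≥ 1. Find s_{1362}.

4

Listing terms: s_1 = 10, s_2 = 10, s_3 = 0, s_4 = 4, s_5 = 8, s_6 = 8, s_7 = 0, s_8 = 8, s_9 = 4, s_{10} = 4, s_{11} = 0, s_{12} = 4.
Since (s_{11}, s_{12}) = (s_3, s_4) = (0, 4) (two consecutive terms determine the rest), the sequence is eventually periodic: after a pre-period of length 2 it cycles with period 8.
For i ≥ 3, s_i depends only on (i - 3) mod 8. (1362 - 3) mod 8 = 7, so s_{1362} = s_{10} = 4.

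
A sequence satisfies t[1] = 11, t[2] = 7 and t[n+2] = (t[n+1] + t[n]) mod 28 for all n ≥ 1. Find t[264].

4

t[1] = 11, t[2] = 7, t[3] = 18, t[4] = 25, t[5] = 15, t[6] = 12, t[7] = 27, t[8] = 11, t[9] = 10, t[10] = 21, t[11] = 3, t[12] = 24, t[13] = 27, t[14] = 23, t[15] = 22, t[16] = 17, t[17] = 11, t[18] = 0, t[19] = 11, t[20] = 11, t[21] = 22, t[22] = 5, t[23] = 27, t[24] = 4, t[25] = 3, t[26] = 7, t[27] = 10, t[28] = 17, t[29] = 27, t[30] = 16, t[31] = 15, t[32] = 3, t[33] = 18, t[34] = 21, t[35] = 11, t[36] = 4, t[37] = 15, t[38] = 19, t[39] = 6, t[40] = 25, t[41] = 3, t[42] = 0, t[43] = 3, t[44] = 3, t[45] = 6, t[46] = 9, t[47] = 15, t[48] = 24, t[49] = 11, t[50] = 7.
The sequence repeats with period 48.
So t[264] = t[1 + ((264-1) mod 48)] = t[24] = 4.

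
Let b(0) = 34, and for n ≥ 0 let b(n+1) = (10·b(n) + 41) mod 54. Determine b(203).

23

Computing terms: b(0) = 34, b(1) = 3, b(2) = 17, b(3) = 49, b(4) = 45, b(5) = 5, b(6) = 37, b(7) = 33, b(8) = 47, b(9) = 25, b(10) = 21, b(11) = 35, b(12) = 13, b(13) = 9, b(14) = 23, b(15) = 1, b(16) = 51, b(17) = 11, b(18) = 43, b(19) = 39, b(20) = 53, b(21) = 31, b(22) = 27, b(23) = 41, b(24) = 19, b(25) = 15, b(26) = 29, b(27) = 7, b(28) = 3.
Since b(28) = b(1) = 3, the sequence is eventually periodic: after a pre-period of length 1 it cycles with period 27.
For n ≥ 1, b(n) depends only on (n - 1) mod 27. (203 - 1) mod 27 = 13, so b(203) = b(14) = 23.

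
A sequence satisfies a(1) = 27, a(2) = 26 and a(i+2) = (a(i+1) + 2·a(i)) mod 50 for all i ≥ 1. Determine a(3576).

42

Computing terms: a(1) = 27; a(2) = 26; a(3) = 30; a(4) = 32; a(5) = 42; a(6) = 6; a(7) = 40; a(8) = 2; a(9) = 32; a(10) = 36; a(11) = 0; a(12) = 22; a(13) = 22; a(14) = 16; a(15) = 10; a(16) = 42; a(17) = 12; a(18) = 46; a(19) = 20; a(20) = 12; a(21) = 2; a(22) = 26; a(23) = 30.
Since (a(22), a(23)) = (a(2), a(3)) = (26, 30) (two consecutive terms determine the rest), the sequence is eventually periodic: after a pre-period of length 1 it cycles with period 20.
For i ≥ 2, a(i) depends only on (i - 2) mod 20. (3576 - 2) mod 20 = 14, so a(3576) = a(16) = 42.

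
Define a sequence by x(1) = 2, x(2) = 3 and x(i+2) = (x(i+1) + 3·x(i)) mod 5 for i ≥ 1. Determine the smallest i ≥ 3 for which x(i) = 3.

4

We have x(1) = 2, x(2) = 3, x(3) = 4, x(4) = 3, x(5) = 0, x(6) = 4, x(7) = 4, x(8) = 1, x(9) = 3, x(10) = 1, x(11) = 0, x(12) = 3, x(13) = 3, x(14) = 2, x(15) = 1, x(16) = 2, x(17) = 0, x(18) = 1, x(19) = 1, x(20) = 4, x(21) = 2, x(22) = 4, x(23) = 0, x(24) = 2, x(25) = 2, x(26) = 3.
Since (x(25), x(26)) = (x(1), x(2)) = (2, 3) (two consecutive terms determine the rest), the sequence is periodic with period 24.
The value 3 first appears (with i ≥ 3) at x(4).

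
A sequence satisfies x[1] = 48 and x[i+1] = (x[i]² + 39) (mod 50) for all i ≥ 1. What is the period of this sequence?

We have x[1] = 48,  x[2] = 43,  x[3] = 38,  x[4] = 33,  x[5] = 28,  x[6] = 23,  x[7] = 18,  x[8] = 13,  x[9] = 8,  x[10] = 3,  x[11] = 48.
Since x[11] = x[1] = 48, the sequence is periodic with period 10.

10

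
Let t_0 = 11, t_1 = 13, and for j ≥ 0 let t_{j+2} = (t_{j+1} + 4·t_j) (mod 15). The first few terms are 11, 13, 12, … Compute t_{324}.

1

We have t_0 = 11, t_1 = 13, t_2 = 12, t_3 = 4, t_4 = 7, t_5 = 8, t_6 = 6, t_7 = 8, t_8 = 2, t_9 = 4, t_{10} = 12, t_{11} = 13, t_{12} = 1, t_{13} = 8, t_{14} = 12, t_{15} = 14, t_{16} = 2, t_{17} = 13, t_{18} = 6, t_{19} = 13, t_{20} = 7, t_{21} = 14, t_{22} = 12, t_{23} = 8, t_{24} = 11, t_{25} = 13.
Since (t_{24}, t_{25}) = (t_0, t_1) = (11, 13) (two consecutive terms determine the rest), the sequence is periodic with period 24.
So t_{324} = t_{0 + ((324-0) mod 24)} = t_{12} = 1.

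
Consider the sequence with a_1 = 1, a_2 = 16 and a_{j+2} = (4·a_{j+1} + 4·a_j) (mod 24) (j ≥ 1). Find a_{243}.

a_1 = 1,  a_2 = 16,  a_3 = 20,  a_4 = 0,  a_5 = 8,  a_6 = 8,  a_7 = 16,  a_8 = 0,  a_9 = 16,  a_{10} = 16,  a_{11} = 8,  a_{12} = 0,  a_{13} = 8.
Since (a_{12}, a_{13}) = (a_4, a_5) = (0, 8) (two consecutive terms determine the rest), the sequence is eventually periodic: after a pre-period of length 3 it cycles with period 8.
For j ≥ 4, a_j depends only on (j - 4) mod 8. (243 - 4) mod 8 = 7, so a_{243} = a_{11} = 8.

8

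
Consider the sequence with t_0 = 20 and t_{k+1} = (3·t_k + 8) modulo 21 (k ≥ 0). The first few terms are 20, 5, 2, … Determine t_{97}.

5

t_0 = 20,  t_1 = 5,  t_2 = 2,  t_3 = 14,  t_4 = 8,  t_5 = 11,  t_6 = 20.
Since t_6 = t_0 = 20, the sequence is periodic with period 6.
So t_{97} = t_{0 + ((97-0) mod 6)} = t_1 = 5.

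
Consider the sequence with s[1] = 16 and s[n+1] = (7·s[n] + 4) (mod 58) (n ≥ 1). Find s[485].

0

Computing terms: s[1] = 16; s[2] = 0; s[3] = 4; s[4] = 32; s[5] = 54; s[6] = 34; s[7] = 10; s[8] = 16.
Since s[8] = s[1] = 16, the sequence is periodic with period 7.
So s[485] = s[1 + ((485-1) mod 7)] = s[2] = 0.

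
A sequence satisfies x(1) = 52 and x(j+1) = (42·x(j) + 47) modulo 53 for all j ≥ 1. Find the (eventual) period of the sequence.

13

Computing terms: x(1) = 52,  x(2) = 5,  x(3) = 45,  x(4) = 29,  x(5) = 46,  x(6) = 18,  x(7) = 8,  x(8) = 12,  x(9) = 21,  x(10) = 28,  x(11) = 4,  x(12) = 3,  x(13) = 14,  x(14) = 52.
The sequence repeats with period 13.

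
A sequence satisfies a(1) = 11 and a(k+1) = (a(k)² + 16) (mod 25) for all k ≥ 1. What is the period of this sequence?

We have a(1) = 11, a(2) = 12, a(3) = 10, a(4) = 16, a(5) = 22, a(6) = 0, a(7) = 16.
Since a(7) = a(4) = 16, the sequence is eventually periodic: after a pre-period of length 3 it cycles with period 3.

3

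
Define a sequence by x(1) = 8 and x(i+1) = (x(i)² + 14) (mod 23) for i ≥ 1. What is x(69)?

3

We have x(1) = 8, x(2) = 9, x(3) = 3, x(4) = 0, x(5) = 14, x(6) = 3.
Since x(6) = x(3) = 3, the sequence is eventually periodic: after a pre-period of length 2 it cycles with period 3.
For i ≥ 3, x(i) depends only on (i - 3) mod 3. (69 - 3) mod 3 = 0, so x(69) = x(3) = 3.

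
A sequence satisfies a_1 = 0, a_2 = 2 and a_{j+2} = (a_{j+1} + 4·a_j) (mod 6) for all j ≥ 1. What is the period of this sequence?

8

We have a_1 = 0, a_2 = 2, a_3 = 2, a_4 = 4, a_5 = 0, a_6 = 4, a_7 = 4, a_8 = 2, a_9 = 0, a_{10} = 2.
The sequence repeats with period 8.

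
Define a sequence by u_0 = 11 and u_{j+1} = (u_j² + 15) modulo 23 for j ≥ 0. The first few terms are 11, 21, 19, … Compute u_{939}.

15

Computing terms: u_0 = 11, u_1 = 21, u_2 = 19, u_3 = 8, u_4 = 10, u_5 = 0, u_6 = 15, u_7 = 10.
Since u_7 = u_4 = 10, the sequence is eventually periodic: after a pre-period of length 4 it cycles with period 3.
For j ≥ 4, u_j depends only on (j - 4) mod 3. (939 - 4) mod 3 = 2, so u_{939} = u_6 = 15.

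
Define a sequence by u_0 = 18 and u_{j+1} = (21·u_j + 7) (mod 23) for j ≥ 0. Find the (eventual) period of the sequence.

22

u_0 = 18, u_1 = 17, u_2 = 19, u_3 = 15, u_4 = 0, u_5 = 7, u_6 = 16, u_7 = 21, u_8 = 11, u_9 = 8, u_{10} = 14, u_{11} = 2, u_{12} = 3, u_{13} = 1, u_{14} = 5, u_{15} = 20, u_{16} = 13, u_{17} = 4, u_{18} = 22, u_{19} = 9, u_{20} = 12, u_{21} = 6, u_{22} = 18.
The sequence repeats with period 22.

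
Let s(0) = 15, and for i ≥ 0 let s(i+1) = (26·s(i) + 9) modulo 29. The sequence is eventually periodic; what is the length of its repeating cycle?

28

Computing terms: s(0) = 15; s(1) = 22; s(2) = 1; s(3) = 6; s(4) = 20; s(5) = 7; s(6) = 17; s(7) = 16; s(8) = 19; s(9) = 10; s(10) = 8; s(11) = 14; s(12) = 25; s(13) = 21; s(14) = 4; s(15) = 26; s(16) = 18; s(17) = 13; s(18) = 28; s(19) = 12; s(20) = 2; s(21) = 3; s(22) = 0; s(23) = 9; s(24) = 11; s(25) = 5; s(26) = 23; s(27) = 27; s(28) = 15.
Since s(28) = s(0) = 15, the sequence is periodic with period 28.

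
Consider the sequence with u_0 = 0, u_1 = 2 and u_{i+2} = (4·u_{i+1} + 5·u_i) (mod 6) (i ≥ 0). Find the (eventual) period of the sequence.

6

We have u_0 = 0, u_1 = 2, u_2 = 2, u_3 = 0, u_4 = 4, u_5 = 4, u_6 = 0, u_7 = 2.
Since (u_6, u_7) = (u_0, u_1) = (0, 2) (two consecutive terms determine the rest), the sequence is periodic with period 6.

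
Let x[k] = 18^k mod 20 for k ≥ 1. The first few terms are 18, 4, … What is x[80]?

We have x[1] = 18; x[2] = 4; x[3] = 12; x[4] = 16; x[5] = 8; x[6] = 4.
Since x[6] = x[2] = 4, the sequence is eventually periodic: after a pre-period of length 1 it cycles with period 4.
For k ≥ 2, x[k] depends only on (k - 2) mod 4. (80 - 2) mod 4 = 2, so x[80] = x[4] = 16.

16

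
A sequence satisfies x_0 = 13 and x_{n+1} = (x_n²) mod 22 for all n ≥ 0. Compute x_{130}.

Computing terms: x_0 = 13; x_1 = 15; x_2 = 5; x_3 = 3; x_4 = 9; x_5 = 15.
Since x_5 = x_1 = 15, the sequence is eventually periodic: after a pre-period of length 1 it cycles with period 4.
For n ≥ 1, x_n depends only on (n - 1) mod 4. (130 - 1) mod 4 = 1, so x_{130} = x_2 = 5.

5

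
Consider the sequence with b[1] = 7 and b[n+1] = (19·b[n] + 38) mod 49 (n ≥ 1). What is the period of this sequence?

We have b[1] = 7; b[2] = 24; b[3] = 4; b[4] = 16; b[5] = 48; b[6] = 19; b[7] = 7.
Since b[7] = b[1] = 7, the sequence is periodic with period 6.

6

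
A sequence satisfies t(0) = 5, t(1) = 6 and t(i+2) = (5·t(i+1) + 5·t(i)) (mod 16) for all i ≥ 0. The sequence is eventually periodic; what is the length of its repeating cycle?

24

t(0) = 5,  t(1) = 6,  t(2) = 7,  t(3) = 1,  t(4) = 8,  t(5) = 13,  t(6) = 9,  t(7) = 14,  t(8) = 3,  t(9) = 5,  t(10) = 8,  t(11) = 1,  t(12) = 13,  t(13) = 6,  t(14) = 15,  t(15) = 9,  t(16) = 8,  t(17) = 5,  t(18) = 1,  t(19) = 14,  t(20) = 11,  t(21) = 13,  t(22) = 8,  t(23) = 9,  t(24) = 5,  t(25) = 6.
Since (t(24), t(25)) = (t(0), t(1)) = (5, 6) (two consecutive terms determine the rest), the sequence is periodic with period 24.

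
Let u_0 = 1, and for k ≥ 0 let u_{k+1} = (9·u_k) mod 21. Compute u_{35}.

u_0 = 1; u_1 = 9; u_2 = 18; u_3 = 15; u_4 = 9.
Since u_4 = u_1 = 9, the sequence is eventually periodic: after a pre-period of length 1 it cycles with period 3.
For k ≥ 1, u_k depends only on (k - 1) mod 3. (35 - 1) mod 3 = 1, so u_{35} = u_2 = 18.

18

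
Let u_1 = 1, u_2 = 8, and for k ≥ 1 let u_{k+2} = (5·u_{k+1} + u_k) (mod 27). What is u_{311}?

13

Listing terms: u_1 = 1, u_2 = 8, u_3 = 14, u_4 = 24, u_5 = 26, u_6 = 19, u_7 = 13, u_8 = 3, u_9 = 1, u_{10} = 8.
The sequence repeats with period 8.
So u_{311} = u_{1 + ((311-1) mod 8)} = u_7 = 13.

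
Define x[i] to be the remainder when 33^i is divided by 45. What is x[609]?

Computing terms: x[0] = 1, x[1] = 33, x[2] = 9, x[3] = 27, x[4] = 36, x[5] = 18, x[6] = 9.
Since x[6] = x[2] = 9, the sequence is eventually periodic: after a pre-period of length 2 it cycles with period 4.
For i ≥ 2, x[i] depends only on (i - 2) mod 4. (609 - 2) mod 4 = 3, so x[609] = x[5] = 18.

18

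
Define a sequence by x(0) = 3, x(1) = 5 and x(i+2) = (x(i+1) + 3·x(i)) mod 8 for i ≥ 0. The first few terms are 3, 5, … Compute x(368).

x(0) = 3; x(1) = 5; x(2) = 6; x(3) = 5; x(4) = 7; x(5) = 6; x(6) = 3; x(7) = 5.
Since (x(6), x(7)) = (x(0), x(1)) = (3, 5) (two consecutive terms determine the rest), the sequence is periodic with period 6.
So x(368) = x(0 + ((368-0) mod 6)) = x(2) = 6.

6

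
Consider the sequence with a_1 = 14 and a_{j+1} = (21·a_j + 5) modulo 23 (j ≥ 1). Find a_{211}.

11

We have a_1 = 14, a_2 = 0, a_3 = 5, a_4 = 18, a_5 = 15, a_6 = 21, a_7 = 9, a_8 = 10, a_9 = 8, a_{10} = 12, a_{11} = 4, a_{12} = 20, a_{13} = 11, a_{14} = 6, a_{15} = 16, a_{16} = 19, a_{17} = 13, a_{18} = 2, a_{19} = 1, a_{20} = 3, a_{21} = 22, a_{22} = 7, a_{23} = 14.
Since a_{23} = a_1 = 14, the sequence is periodic with period 22.
So a_{211} = a_{1 + ((211-1) mod 22)} = a_{13} = 11.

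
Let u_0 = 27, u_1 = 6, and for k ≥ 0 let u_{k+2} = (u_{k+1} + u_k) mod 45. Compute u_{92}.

27

u_0 = 27,  u_1 = 6,  u_2 = 33,  u_3 = 39,  u_4 = 27,  u_5 = 21,  u_6 = 3,  u_7 = 24,  u_8 = 27,  u_9 = 6.
Since (u_8, u_9) = (u_0, u_1) = (27, 6) (two consecutive terms determine the rest), the sequence is periodic with period 8.
(92 - 0) mod 8 = 4, so u_{92} = u_4 = 27.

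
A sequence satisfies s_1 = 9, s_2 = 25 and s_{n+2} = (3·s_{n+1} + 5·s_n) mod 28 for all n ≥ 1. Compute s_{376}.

We have s_1 = 9; s_2 = 25; s_3 = 8; s_4 = 9; s_5 = 11; s_6 = 22; s_7 = 9; s_8 = 25.
Since (s_7, s_8) = (s_1, s_2) = (9, 25) (two consecutive terms determine the rest), the sequence is periodic with period 6.
(376 - 1) mod 6 = 3, so s_{376} = s_4 = 9.

9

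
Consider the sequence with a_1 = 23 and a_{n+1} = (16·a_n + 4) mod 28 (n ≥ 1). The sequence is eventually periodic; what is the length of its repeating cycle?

Computing terms: a_1 = 23, a_2 = 8, a_3 = 20, a_4 = 16, a_5 = 8.
Since a_5 = a_2 = 8, the sequence is eventually periodic: after a pre-period of length 1 it cycles with period 3.

3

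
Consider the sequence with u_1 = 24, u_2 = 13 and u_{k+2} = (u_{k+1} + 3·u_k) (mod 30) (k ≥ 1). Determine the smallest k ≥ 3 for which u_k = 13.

Computing terms: u_1 = 24,  u_2 = 13,  u_3 = 25,  u_4 = 4,  u_5 = 19,  u_6 = 1,  u_7 = 28,  u_8 = 1,  u_9 = 25,  u_{10} = 28,  u_{11} = 13,  u_{12} = 7,  u_{13} = 16,  u_{14} = 7,  u_{15} = 25,  u_{16} = 16,  u_{17} = 1,  u_{18} = 19,  u_{19} = 22,  u_{20} = 19,  u_{21} = 25,  u_{22} = 22,  u_{23} = 7,  u_{24} = 13,  u_{25} = 4,  u_{26} = 13,  u_{27} = 25.
Since (u_{26}, u_{27}) = (u_2, u_3) = (13, 25) (two consecutive terms determine the rest), the sequence is eventually periodic: after a pre-period of length 1 it cycles with period 24.
The value 13 first appears (with k ≥ 3) at u_{11}.

11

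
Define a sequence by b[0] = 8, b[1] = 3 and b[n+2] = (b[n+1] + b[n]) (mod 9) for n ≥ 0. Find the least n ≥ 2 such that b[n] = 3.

5

Computing terms: b[0] = 8; b[1] = 3; b[2] = 2; b[3] = 5; b[4] = 7; b[5] = 3; b[6] = 1; b[7] = 4; b[8] = 5; b[9] = 0; b[10] = 5; b[11] = 5; b[12] = 1; b[13] = 6; b[14] = 7; b[15] = 4; b[16] = 2; b[17] = 6; b[18] = 8; b[19] = 5; b[20] = 4; b[21] = 0; b[22] = 4; b[23] = 4; b[24] = 8; b[25] = 3.
The sequence repeats with period 24.
The value 3 first appears (with n ≥ 2) at b[5].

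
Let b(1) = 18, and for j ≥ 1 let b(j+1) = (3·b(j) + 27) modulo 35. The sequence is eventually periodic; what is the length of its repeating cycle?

4

Listing terms: b(1) = 18, b(2) = 11, b(3) = 25, b(4) = 32, b(5) = 18.
Since b(5) = b(1) = 18, the sequence is periodic with period 4.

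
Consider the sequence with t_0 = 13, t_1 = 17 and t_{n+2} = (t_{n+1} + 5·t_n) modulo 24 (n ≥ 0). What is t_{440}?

10

Computing terms: t_0 = 13, t_1 = 17, t_2 = 10, t_3 = 23, t_4 = 1, t_5 = 20, t_6 = 1, t_7 = 5, t_8 = 10, t_9 = 11, t_{10} = 13, t_{11} = 20, t_{12} = 13, t_{13} = 17.
The sequence repeats with period 12.
So t_{440} = t_{0 + ((440-0) mod 12)} = t_8 = 10.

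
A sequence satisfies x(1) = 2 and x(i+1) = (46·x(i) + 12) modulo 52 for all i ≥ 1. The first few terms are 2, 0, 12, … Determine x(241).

We have x(1) = 2, x(2) = 0, x(3) = 12, x(4) = 44, x(5) = 8, x(6) = 16, x(7) = 20, x(8) = 48, x(9) = 36, x(10) = 4, x(11) = 40, x(12) = 32, x(13) = 28, x(14) = 0.
Since x(14) = x(2) = 0, the sequence is eventually periodic: after a pre-period of length 1 it cycles with period 12.
For i ≥ 2, x(i) depends only on (i - 2) mod 12. (241 - 2) mod 12 = 11, so x(241) = x(13) = 28.

28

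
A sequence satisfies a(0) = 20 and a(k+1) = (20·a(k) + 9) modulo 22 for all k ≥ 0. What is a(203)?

21

We have a(0) = 20; a(1) = 13; a(2) = 5; a(3) = 21; a(4) = 11; a(5) = 9; a(6) = 13.
Since a(6) = a(1) = 13, the sequence is eventually periodic: after a pre-period of length 1 it cycles with period 5.
For k ≥ 1, a(k) depends only on (k - 1) mod 5. (203 - 1) mod 5 = 2, so a(203) = a(3) = 21.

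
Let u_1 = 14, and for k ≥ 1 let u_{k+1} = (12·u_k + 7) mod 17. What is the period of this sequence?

16

Computing terms: u_1 = 14, u_2 = 5, u_3 = 16, u_4 = 12, u_5 = 15, u_6 = 0, u_7 = 7, u_8 = 6, u_9 = 11, u_{10} = 3, u_{11} = 9, u_{12} = 13, u_{13} = 10, u_{14} = 8, u_{15} = 1, u_{16} = 2, u_{17} = 14.
Since u_{17} = u_1 = 14, the sequence is periodic with period 16.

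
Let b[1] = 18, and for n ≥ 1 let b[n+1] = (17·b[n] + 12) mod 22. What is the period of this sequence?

10

b[1] = 18, b[2] = 10, b[3] = 6, b[4] = 4, b[5] = 14, b[6] = 8, b[7] = 16, b[8] = 20, b[9] = 0, b[10] = 12, b[11] = 18.
The sequence repeats with period 10.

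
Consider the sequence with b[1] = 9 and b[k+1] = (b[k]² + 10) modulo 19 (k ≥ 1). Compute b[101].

7

We have b[1] = 9,  b[2] = 15,  b[3] = 7,  b[4] = 2,  b[5] = 14,  b[6] = 16,  b[7] = 0,  b[8] = 10,  b[9] = 15.
Since b[9] = b[2] = 15, the sequence is eventually periodic: after a pre-period of length 1 it cycles with period 7.
For k ≥ 2, b[k] depends only on (k - 2) mod 7. (101 - 2) mod 7 = 1, so b[101] = b[3] = 7.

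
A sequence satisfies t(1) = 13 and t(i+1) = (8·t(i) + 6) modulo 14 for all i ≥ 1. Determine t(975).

12

Computing terms: t(1) = 13; t(2) = 12; t(3) = 4; t(4) = 10; t(5) = 2; t(6) = 8; t(7) = 0; t(8) = 6; t(9) = 12.
Since t(9) = t(2) = 12, the sequence is eventually periodic: after a pre-period of length 1 it cycles with period 7.
For i ≥ 2, t(i) depends only on (i - 2) mod 7. (975 - 2) mod 7 = 0, so t(975) = t(2) = 12.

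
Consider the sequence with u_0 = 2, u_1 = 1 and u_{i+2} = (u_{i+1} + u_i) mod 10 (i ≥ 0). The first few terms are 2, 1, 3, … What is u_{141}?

Listing terms: u_0 = 2, u_1 = 1, u_2 = 3, u_3 = 4, u_4 = 7, u_5 = 1, u_6 = 8, u_7 = 9, u_8 = 7, u_9 = 6, u_{10} = 3, u_{11} = 9, u_{12} = 2, u_{13} = 1.
Since (u_{12}, u_{13}) = (u_0, u_1) = (2, 1) (two consecutive terms determine the rest), the sequence is periodic with period 12.
So u_{141} = u_{0 + ((141-0) mod 12)} = u_9 = 6.

6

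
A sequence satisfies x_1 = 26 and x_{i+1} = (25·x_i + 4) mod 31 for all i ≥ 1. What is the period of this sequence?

We have x_1 = 26; x_2 = 3; x_3 = 17; x_4 = 26.
Since x_4 = x_1 = 26, the sequence is periodic with period 3.

3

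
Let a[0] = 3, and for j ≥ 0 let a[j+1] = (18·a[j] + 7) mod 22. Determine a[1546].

Listing terms: a[0] = 3, a[1] = 17, a[2] = 5, a[3] = 9, a[4] = 15, a[5] = 13, a[6] = 21, a[7] = 11, a[8] = 7, a[9] = 1, a[10] = 3.
Since a[10] = a[0] = 3, the sequence is periodic with period 10.
(1546 - 0) mod 10 = 6, so a[1546] = a[6] = 21.

21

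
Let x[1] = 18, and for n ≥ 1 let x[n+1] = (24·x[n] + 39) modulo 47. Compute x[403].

34

Computing terms: x[1] = 18,  x[2] = 1,  x[3] = 16,  x[4] = 0,  x[5] = 39,  x[6] = 35,  x[7] = 33,  x[8] = 32,  x[9] = 8,  x[10] = 43,  x[11] = 37,  x[12] = 34,  x[13] = 9,  x[14] = 20,  x[15] = 2,  x[16] = 40,  x[17] = 12,  x[18] = 45,  x[19] = 38,  x[20] = 11,  x[21] = 21,  x[22] = 26,  x[23] = 5,  x[24] = 18.
The sequence repeats with period 23.
So x[403] = x[1 + ((403-1) mod 23)] = x[12] = 34.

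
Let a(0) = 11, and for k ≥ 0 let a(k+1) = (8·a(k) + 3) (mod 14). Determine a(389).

Computing terms: a(0) = 11, a(1) = 7, a(2) = 3, a(3) = 13, a(4) = 9, a(5) = 5, a(6) = 1, a(7) = 11.
The sequence repeats with period 7.
(389 - 0) mod 7 = 4, so a(389) = a(4) = 9.

9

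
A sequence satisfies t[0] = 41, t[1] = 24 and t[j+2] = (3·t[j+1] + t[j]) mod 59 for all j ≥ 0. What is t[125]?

16

Listing terms: t[0] = 41,  t[1] = 24,  t[2] = 54,  t[3] = 9,  t[4] = 22,  t[5] = 16,  t[6] = 11,  t[7] = 49,  t[8] = 40,  t[9] = 51,  t[10] = 16,  t[11] = 40,  t[12] = 18,  t[13] = 35,  t[14] = 5,  t[15] = 50,  t[16] = 37,  t[17] = 43,  t[18] = 48,  t[19] = 10,  t[20] = 19,  t[21] = 8,  t[22] = 43,  t[23] = 19,  t[24] = 41,  t[25] = 24.
The sequence repeats with period 24.
So t[125] = t[0 + ((125-0) mod 24)] = t[5] = 16.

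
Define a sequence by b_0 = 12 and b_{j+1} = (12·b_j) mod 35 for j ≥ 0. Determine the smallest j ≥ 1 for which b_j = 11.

7

We have b_0 = 12, b_1 = 4, b_2 = 13, b_3 = 16, b_4 = 17, b_5 = 29, b_6 = 33, b_7 = 11, b_8 = 27, b_9 = 9, b_{10} = 3, b_{11} = 1, b_{12} = 12.
The sequence repeats with period 12.
The value 11 first appears (with j ≥ 1) at b_7.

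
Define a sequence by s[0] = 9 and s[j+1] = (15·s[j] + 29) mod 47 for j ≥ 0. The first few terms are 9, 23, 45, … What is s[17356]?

10

s[0] = 9, s[1] = 23, s[2] = 45, s[3] = 46, s[4] = 14, s[5] = 4, s[6] = 42, s[7] = 1, s[8] = 44, s[9] = 31, s[10] = 24, s[11] = 13, s[12] = 36, s[13] = 5, s[14] = 10, s[15] = 38, s[16] = 35, s[17] = 37, s[18] = 20, s[19] = 0, s[20] = 29, s[21] = 41, s[22] = 33, s[23] = 7, s[24] = 40, s[25] = 18, s[26] = 17, s[27] = 2, s[28] = 12, s[29] = 21, s[30] = 15, s[31] = 19, s[32] = 32, s[33] = 39, s[34] = 3, s[35] = 27, s[36] = 11, s[37] = 6, s[38] = 25, s[39] = 28, s[40] = 26, s[41] = 43, s[42] = 16, s[43] = 34, s[44] = 22, s[45] = 30, s[46] = 9.
The sequence repeats with period 46.
So s[17356] = s[0 + ((17356-0) mod 46)] = s[14] = 10.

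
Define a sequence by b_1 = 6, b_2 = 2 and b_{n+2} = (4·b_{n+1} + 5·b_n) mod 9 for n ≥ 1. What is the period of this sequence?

Listing terms: b_1 = 6,  b_2 = 2,  b_3 = 2,  b_4 = 0,  b_5 = 1,  b_6 = 4,  b_7 = 3,  b_8 = 5,  b_9 = 8,  b_{10} = 3,  b_{11} = 7,  b_{12} = 7,  b_{13} = 0,  b_{14} = 8,  b_{15} = 5,  b_{16} = 6,  b_{17} = 4,  b_{18} = 1,  b_{19} = 6,  b_{20} = 2.
The sequence repeats with period 18.

18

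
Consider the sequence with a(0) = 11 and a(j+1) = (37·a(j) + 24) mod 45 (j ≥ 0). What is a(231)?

11

We have a(0) = 11, a(1) = 26, a(2) = 41, a(3) = 11.
Since a(3) = a(0) = 11, the sequence is periodic with period 3.
So a(231) = a(0 + ((231-0) mod 3)) = a(0) = 11.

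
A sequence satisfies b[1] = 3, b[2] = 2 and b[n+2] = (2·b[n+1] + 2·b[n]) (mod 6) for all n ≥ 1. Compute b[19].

0

Listing terms: b[1] = 3; b[2] = 2; b[3] = 4; b[4] = 0; b[5] = 2; b[6] = 4.
Since (b[5], b[6]) = (b[2], b[3]) = (2, 4) (two consecutive terms determine the rest), the sequence is eventually periodic: after a pre-period of length 1 it cycles with period 3.
For n ≥ 2, b[n] depends only on (n - 2) mod 3. (19 - 2) mod 3 = 2, so b[19] = b[4] = 0.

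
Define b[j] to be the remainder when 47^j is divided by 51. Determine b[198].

Listing terms: b[0] = 1, b[1] = 47, b[2] = 16, b[3] = 38, b[4] = 1.
Since b[4] = b[0] = 1, the sequence is periodic with period 4.
So b[198] = b[0 + ((198-0) mod 4)] = b[2] = 16.

16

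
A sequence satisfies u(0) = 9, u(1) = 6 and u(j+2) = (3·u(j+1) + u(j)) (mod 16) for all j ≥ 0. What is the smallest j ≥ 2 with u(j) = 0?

Listing terms: u(0) = 9; u(1) = 6; u(2) = 11; u(3) = 7; u(4) = 0; u(5) = 7; u(6) = 5; u(7) = 6; u(8) = 7; u(9) = 11; u(10) = 8; u(11) = 3; u(12) = 1; u(13) = 6; u(14) = 3; u(15) = 15; u(16) = 0; u(17) = 15; u(18) = 13; u(19) = 6; u(20) = 15; u(21) = 3; u(22) = 8; u(23) = 11; u(24) = 9; u(25) = 6.
Since (u(24), u(25)) = (u(0), u(1)) = (9, 6) (two consecutive terms determine the rest), the sequence is periodic with period 24.
The value 0 first appears (with j ≥ 2) at u(4).

4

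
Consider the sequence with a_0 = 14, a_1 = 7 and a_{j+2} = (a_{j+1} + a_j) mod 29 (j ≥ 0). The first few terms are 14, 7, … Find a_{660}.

We have a_0 = 14; a_1 = 7; a_2 = 21; a_3 = 28; a_4 = 20; a_5 = 19; a_6 = 10; a_7 = 0; a_8 = 10; a_9 = 10; a_{10} = 20; a_{11} = 1; a_{12} = 21; a_{13} = 22; a_{14} = 14; a_{15} = 7.
The sequence repeats with period 14.
(660 - 0) mod 14 = 2, so a_{660} = a_2 = 21.

21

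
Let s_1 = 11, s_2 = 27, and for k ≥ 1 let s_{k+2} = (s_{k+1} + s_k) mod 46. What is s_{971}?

19

s_1 = 11,  s_2 = 27,  s_3 = 38,  s_4 = 19,  s_5 = 11,  s_6 = 30,  s_7 = 41,  s_8 = 25,  s_9 = 20,  s_{10} = 45,  s_{11} = 19,  s_{12} = 18,  s_{13} = 37,  s_{14} = 9,  s_{15} = 0,  s_{16} = 9,  s_{17} = 9,  s_{18} = 18,  s_{19} = 27,  s_{20} = 45,  s_{21} = 26,  s_{22} = 25,  s_{23} = 5,  s_{24} = 30,  s_{25} = 35,  s_{26} = 19,  s_{27} = 8,  s_{28} = 27,  s_{29} = 35,  s_{30} = 16,  s_{31} = 5,  s_{32} = 21,  s_{33} = 26,  s_{34} = 1,  s_{35} = 27,  s_{36} = 28,  s_{37} = 9,  s_{38} = 37,  s_{39} = 0,  s_{40} = 37,  s_{41} = 37,  s_{42} = 28,  s_{43} = 19,  s_{44} = 1,  s_{45} = 20,  s_{46} = 21,  s_{47} = 41,  s_{48} = 16,  s_{49} = 11,  s_{50} = 27.
Since (s_{49}, s_{50}) = (s_1, s_2) = (11, 27) (two consecutive terms determine the rest), the sequence is periodic with period 48.
So s_{971} = s_{1 + ((971-1) mod 48)} = s_{11} = 19.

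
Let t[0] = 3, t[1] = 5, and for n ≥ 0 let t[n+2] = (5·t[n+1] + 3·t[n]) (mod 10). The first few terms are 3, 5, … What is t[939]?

We have t[0] = 3, t[1] = 5, t[2] = 4, t[3] = 5, t[4] = 7, t[5] = 0, t[6] = 1, t[7] = 5, t[8] = 8, t[9] = 5, t[10] = 9, t[11] = 0, t[12] = 7, t[13] = 5, t[14] = 6, t[15] = 5, t[16] = 3, t[17] = 0, t[18] = 9, t[19] = 5, t[20] = 2, t[21] = 5, t[22] = 1, t[23] = 0, t[24] = 3, t[25] = 5.
The sequence repeats with period 24.
(939 - 0) mod 24 = 3, so t[939] = t[3] = 5.

5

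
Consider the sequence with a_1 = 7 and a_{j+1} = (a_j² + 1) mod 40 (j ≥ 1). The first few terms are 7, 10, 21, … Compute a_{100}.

2

We have a_1 = 7, a_2 = 10, a_3 = 21, a_4 = 2, a_5 = 5, a_6 = 26, a_7 = 37, a_8 = 10.
Since a_8 = a_2 = 10, the sequence is eventually periodic: after a pre-period of length 1 it cycles with period 6.
For j ≥ 2, a_j depends only on (j - 2) mod 6. (100 - 2) mod 6 = 2, so a_{100} = a_4 = 2.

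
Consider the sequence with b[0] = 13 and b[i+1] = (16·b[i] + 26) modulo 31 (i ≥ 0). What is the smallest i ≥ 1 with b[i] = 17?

Listing terms: b[0] = 13,  b[1] = 17,  b[2] = 19,  b[3] = 20,  b[4] = 5,  b[5] = 13.
The sequence repeats with period 5.
The value 17 first appears (with i ≥ 1) at b[1].

1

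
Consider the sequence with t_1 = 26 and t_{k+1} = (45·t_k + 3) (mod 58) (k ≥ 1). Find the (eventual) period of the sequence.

14

We have t_1 = 26,  t_2 = 13,  t_3 = 8,  t_4 = 15,  t_5 = 40,  t_6 = 5,  t_7 = 54,  t_8 = 55,  t_9 = 42,  t_{10} = 37,  t_{11} = 44,  t_{12} = 11,  t_{13} = 34,  t_{14} = 25,  t_{15} = 26.
Since t_{15} = t_1 = 26, the sequence is periodic with period 14.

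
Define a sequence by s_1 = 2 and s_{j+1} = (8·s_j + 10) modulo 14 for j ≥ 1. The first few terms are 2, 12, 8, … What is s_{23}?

12

s_1 = 2,  s_2 = 12,  s_3 = 8,  s_4 = 4,  s_5 = 0,  s_6 = 10,  s_7 = 6,  s_8 = 2.
Since s_8 = s_1 = 2, the sequence is periodic with period 7.
So s_{23} = s_{1 + ((23-1) mod 7)} = s_2 = 12.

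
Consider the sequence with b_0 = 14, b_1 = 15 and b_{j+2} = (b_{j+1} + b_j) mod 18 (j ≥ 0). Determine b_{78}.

10

Computing terms: b_0 = 14,  b_1 = 15,  b_2 = 11,  b_3 = 8,  b_4 = 1,  b_5 = 9,  b_6 = 10,  b_7 = 1,  b_8 = 11,  b_9 = 12,  b_{10} = 5,  b_{11} = 17,  b_{12} = 4,  b_{13} = 3,  b_{14} = 7,  b_{15} = 10,  b_{16} = 17,  b_{17} = 9,  b_{18} = 8,  b_{19} = 17,  b_{20} = 7,  b_{21} = 6,  b_{22} = 13,  b_{23} = 1,  b_{24} = 14,  b_{25} = 15.
Since (b_{24}, b_{25}) = (b_0, b_1) = (14, 15) (two consecutive terms determine the rest), the sequence is periodic with period 24.
So b_{78} = b_{0 + ((78-0) mod 24)} = b_6 = 10.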